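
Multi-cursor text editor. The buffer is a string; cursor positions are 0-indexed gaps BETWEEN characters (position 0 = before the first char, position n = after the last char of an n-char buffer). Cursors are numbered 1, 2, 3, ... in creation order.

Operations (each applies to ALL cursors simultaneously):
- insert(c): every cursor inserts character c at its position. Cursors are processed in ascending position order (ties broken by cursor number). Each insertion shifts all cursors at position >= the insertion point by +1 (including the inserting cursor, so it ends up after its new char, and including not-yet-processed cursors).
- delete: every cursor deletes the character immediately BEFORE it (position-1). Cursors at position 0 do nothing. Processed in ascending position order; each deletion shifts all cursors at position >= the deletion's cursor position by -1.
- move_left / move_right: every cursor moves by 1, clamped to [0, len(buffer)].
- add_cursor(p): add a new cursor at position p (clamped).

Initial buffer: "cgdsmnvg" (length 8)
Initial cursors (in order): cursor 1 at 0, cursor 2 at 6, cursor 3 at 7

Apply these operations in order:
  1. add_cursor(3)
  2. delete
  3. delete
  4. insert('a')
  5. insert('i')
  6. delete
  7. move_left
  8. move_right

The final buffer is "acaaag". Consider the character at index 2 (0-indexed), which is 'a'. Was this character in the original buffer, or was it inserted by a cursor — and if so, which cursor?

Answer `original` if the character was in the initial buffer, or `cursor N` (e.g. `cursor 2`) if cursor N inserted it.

After op 1 (add_cursor(3)): buffer="cgdsmnvg" (len 8), cursors c1@0 c4@3 c2@6 c3@7, authorship ........
After op 2 (delete): buffer="cgsmg" (len 5), cursors c1@0 c4@2 c2@4 c3@4, authorship .....
After op 3 (delete): buffer="cg" (len 2), cursors c1@0 c2@1 c3@1 c4@1, authorship ..
After op 4 (insert('a')): buffer="acaaag" (len 6), cursors c1@1 c2@5 c3@5 c4@5, authorship 1.234.
After op 5 (insert('i')): buffer="aicaaaiiig" (len 10), cursors c1@2 c2@9 c3@9 c4@9, authorship 11.234234.
After op 6 (delete): buffer="acaaag" (len 6), cursors c1@1 c2@5 c3@5 c4@5, authorship 1.234.
After op 7 (move_left): buffer="acaaag" (len 6), cursors c1@0 c2@4 c3@4 c4@4, authorship 1.234.
After op 8 (move_right): buffer="acaaag" (len 6), cursors c1@1 c2@5 c3@5 c4@5, authorship 1.234.
Authorship (.=original, N=cursor N): 1 . 2 3 4 .
Index 2: author = 2

Answer: cursor 2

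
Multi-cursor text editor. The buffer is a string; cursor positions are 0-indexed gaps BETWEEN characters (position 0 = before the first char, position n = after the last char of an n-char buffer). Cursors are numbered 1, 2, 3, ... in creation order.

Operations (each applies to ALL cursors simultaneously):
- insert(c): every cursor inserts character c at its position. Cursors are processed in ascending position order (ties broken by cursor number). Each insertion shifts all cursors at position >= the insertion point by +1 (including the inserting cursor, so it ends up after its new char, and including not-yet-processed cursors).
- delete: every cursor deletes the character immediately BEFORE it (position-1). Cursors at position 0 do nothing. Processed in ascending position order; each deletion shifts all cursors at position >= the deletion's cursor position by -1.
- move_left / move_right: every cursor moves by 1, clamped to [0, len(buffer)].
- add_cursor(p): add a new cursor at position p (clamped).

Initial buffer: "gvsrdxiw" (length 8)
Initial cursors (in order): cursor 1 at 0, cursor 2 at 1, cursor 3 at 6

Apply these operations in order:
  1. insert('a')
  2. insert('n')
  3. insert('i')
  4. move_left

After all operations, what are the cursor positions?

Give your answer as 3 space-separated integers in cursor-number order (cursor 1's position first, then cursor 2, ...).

Answer: 2 6 14

Derivation:
After op 1 (insert('a')): buffer="agavsrdxaiw" (len 11), cursors c1@1 c2@3 c3@9, authorship 1.2.....3..
After op 2 (insert('n')): buffer="anganvsrdxaniw" (len 14), cursors c1@2 c2@5 c3@12, authorship 11.22.....33..
After op 3 (insert('i')): buffer="aniganivsrdxaniiw" (len 17), cursors c1@3 c2@7 c3@15, authorship 111.222.....333..
After op 4 (move_left): buffer="aniganivsrdxaniiw" (len 17), cursors c1@2 c2@6 c3@14, authorship 111.222.....333..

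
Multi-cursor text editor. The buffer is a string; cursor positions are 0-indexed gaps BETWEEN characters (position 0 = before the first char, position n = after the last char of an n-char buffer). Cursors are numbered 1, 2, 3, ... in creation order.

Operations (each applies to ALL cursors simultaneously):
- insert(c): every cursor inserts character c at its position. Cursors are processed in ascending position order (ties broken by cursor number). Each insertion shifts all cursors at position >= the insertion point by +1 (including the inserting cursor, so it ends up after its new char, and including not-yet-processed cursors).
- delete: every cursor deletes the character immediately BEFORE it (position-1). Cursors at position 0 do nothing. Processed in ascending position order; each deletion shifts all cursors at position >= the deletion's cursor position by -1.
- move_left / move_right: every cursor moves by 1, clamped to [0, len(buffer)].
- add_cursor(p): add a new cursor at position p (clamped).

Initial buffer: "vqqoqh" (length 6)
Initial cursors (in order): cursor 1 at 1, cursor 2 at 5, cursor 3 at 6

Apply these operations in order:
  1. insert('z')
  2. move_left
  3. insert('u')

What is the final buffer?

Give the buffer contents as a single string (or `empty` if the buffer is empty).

After op 1 (insert('z')): buffer="vzqqoqzhz" (len 9), cursors c1@2 c2@7 c3@9, authorship .1....2.3
After op 2 (move_left): buffer="vzqqoqzhz" (len 9), cursors c1@1 c2@6 c3@8, authorship .1....2.3
After op 3 (insert('u')): buffer="vuzqqoquzhuz" (len 12), cursors c1@2 c2@8 c3@11, authorship .11....22.33

Answer: vuzqqoquzhuz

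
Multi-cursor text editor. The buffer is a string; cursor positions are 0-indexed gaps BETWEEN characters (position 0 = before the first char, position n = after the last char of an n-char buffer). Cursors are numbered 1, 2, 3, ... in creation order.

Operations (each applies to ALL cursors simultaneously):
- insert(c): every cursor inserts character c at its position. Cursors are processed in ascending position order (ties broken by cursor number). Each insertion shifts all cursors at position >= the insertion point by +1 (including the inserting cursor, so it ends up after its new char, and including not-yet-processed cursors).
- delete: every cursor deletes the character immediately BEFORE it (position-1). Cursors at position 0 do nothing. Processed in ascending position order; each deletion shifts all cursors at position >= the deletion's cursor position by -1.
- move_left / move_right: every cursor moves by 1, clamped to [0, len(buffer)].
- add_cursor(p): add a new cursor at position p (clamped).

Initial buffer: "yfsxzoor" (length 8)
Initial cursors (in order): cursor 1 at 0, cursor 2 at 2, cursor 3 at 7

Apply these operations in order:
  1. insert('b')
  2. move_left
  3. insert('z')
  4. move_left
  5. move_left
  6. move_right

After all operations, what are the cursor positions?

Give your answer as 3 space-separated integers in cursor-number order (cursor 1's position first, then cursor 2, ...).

Answer: 1 4 11

Derivation:
After op 1 (insert('b')): buffer="byfbsxzoobr" (len 11), cursors c1@1 c2@4 c3@10, authorship 1..2.....3.
After op 2 (move_left): buffer="byfbsxzoobr" (len 11), cursors c1@0 c2@3 c3@9, authorship 1..2.....3.
After op 3 (insert('z')): buffer="zbyfzbsxzoozbr" (len 14), cursors c1@1 c2@5 c3@12, authorship 11..22.....33.
After op 4 (move_left): buffer="zbyfzbsxzoozbr" (len 14), cursors c1@0 c2@4 c3@11, authorship 11..22.....33.
After op 5 (move_left): buffer="zbyfzbsxzoozbr" (len 14), cursors c1@0 c2@3 c3@10, authorship 11..22.....33.
After op 6 (move_right): buffer="zbyfzbsxzoozbr" (len 14), cursors c1@1 c2@4 c3@11, authorship 11..22.....33.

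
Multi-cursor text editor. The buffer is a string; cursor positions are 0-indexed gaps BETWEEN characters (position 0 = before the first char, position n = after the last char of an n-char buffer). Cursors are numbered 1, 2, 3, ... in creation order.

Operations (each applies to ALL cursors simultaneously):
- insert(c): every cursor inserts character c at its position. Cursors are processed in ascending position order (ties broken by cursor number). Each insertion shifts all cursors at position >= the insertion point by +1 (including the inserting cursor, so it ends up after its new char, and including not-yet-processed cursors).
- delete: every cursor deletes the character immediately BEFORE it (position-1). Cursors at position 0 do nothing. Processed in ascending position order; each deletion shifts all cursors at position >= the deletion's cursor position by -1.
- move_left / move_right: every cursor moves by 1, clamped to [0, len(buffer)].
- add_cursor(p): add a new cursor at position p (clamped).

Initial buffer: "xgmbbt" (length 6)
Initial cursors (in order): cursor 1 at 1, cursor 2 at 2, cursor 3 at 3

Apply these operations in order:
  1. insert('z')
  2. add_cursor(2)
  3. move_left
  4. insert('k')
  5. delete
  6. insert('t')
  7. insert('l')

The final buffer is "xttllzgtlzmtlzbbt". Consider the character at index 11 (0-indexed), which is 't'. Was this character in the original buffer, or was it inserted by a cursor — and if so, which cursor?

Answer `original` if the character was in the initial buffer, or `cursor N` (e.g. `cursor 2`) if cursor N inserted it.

Answer: cursor 3

Derivation:
After op 1 (insert('z')): buffer="xzgzmzbbt" (len 9), cursors c1@2 c2@4 c3@6, authorship .1.2.3...
After op 2 (add_cursor(2)): buffer="xzgzmzbbt" (len 9), cursors c1@2 c4@2 c2@4 c3@6, authorship .1.2.3...
After op 3 (move_left): buffer="xzgzmzbbt" (len 9), cursors c1@1 c4@1 c2@3 c3@5, authorship .1.2.3...
After op 4 (insert('k')): buffer="xkkzgkzmkzbbt" (len 13), cursors c1@3 c4@3 c2@6 c3@9, authorship .141.22.33...
After op 5 (delete): buffer="xzgzmzbbt" (len 9), cursors c1@1 c4@1 c2@3 c3@5, authorship .1.2.3...
After op 6 (insert('t')): buffer="xttzgtzmtzbbt" (len 13), cursors c1@3 c4@3 c2@6 c3@9, authorship .141.22.33...
After op 7 (insert('l')): buffer="xttllzgtlzmtlzbbt" (len 17), cursors c1@5 c4@5 c2@9 c3@13, authorship .14141.222.333...
Authorship (.=original, N=cursor N): . 1 4 1 4 1 . 2 2 2 . 3 3 3 . . .
Index 11: author = 3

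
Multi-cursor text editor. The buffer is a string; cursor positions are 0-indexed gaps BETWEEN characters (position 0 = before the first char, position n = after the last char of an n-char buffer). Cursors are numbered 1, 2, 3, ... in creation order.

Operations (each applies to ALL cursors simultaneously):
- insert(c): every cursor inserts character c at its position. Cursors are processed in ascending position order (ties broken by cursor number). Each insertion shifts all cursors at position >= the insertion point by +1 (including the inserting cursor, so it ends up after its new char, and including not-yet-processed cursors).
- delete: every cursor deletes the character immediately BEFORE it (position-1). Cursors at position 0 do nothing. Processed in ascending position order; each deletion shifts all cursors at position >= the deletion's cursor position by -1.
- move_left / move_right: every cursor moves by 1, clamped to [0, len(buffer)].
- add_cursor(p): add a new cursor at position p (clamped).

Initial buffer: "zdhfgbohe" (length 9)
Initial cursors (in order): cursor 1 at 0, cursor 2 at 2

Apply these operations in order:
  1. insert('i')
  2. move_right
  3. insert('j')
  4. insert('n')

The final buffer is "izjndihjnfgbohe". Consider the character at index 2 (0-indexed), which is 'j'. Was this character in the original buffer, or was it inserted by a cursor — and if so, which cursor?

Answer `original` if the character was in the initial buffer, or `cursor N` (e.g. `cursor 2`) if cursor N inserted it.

Answer: cursor 1

Derivation:
After op 1 (insert('i')): buffer="izdihfgbohe" (len 11), cursors c1@1 c2@4, authorship 1..2.......
After op 2 (move_right): buffer="izdihfgbohe" (len 11), cursors c1@2 c2@5, authorship 1..2.......
After op 3 (insert('j')): buffer="izjdihjfgbohe" (len 13), cursors c1@3 c2@7, authorship 1.1.2.2......
After op 4 (insert('n')): buffer="izjndihjnfgbohe" (len 15), cursors c1@4 c2@9, authorship 1.11.2.22......
Authorship (.=original, N=cursor N): 1 . 1 1 . 2 . 2 2 . . . . . .
Index 2: author = 1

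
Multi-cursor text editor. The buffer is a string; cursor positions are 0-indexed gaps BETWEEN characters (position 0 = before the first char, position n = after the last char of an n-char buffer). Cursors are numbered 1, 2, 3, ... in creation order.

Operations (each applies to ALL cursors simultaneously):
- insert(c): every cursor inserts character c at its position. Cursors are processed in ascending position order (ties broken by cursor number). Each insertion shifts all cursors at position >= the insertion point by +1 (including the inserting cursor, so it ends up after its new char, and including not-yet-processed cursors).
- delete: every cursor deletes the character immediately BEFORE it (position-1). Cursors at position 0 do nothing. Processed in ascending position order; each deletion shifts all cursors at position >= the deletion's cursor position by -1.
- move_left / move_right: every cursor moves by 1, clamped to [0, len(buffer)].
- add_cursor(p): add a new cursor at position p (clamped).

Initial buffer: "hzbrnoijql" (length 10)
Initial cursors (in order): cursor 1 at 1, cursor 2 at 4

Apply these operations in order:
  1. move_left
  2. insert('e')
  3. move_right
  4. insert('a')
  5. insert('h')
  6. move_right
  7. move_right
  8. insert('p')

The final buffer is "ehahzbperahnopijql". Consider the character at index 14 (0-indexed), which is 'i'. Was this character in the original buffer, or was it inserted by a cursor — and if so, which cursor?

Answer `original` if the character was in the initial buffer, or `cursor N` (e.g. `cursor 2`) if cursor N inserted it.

Answer: original

Derivation:
After op 1 (move_left): buffer="hzbrnoijql" (len 10), cursors c1@0 c2@3, authorship ..........
After op 2 (insert('e')): buffer="ehzbernoijql" (len 12), cursors c1@1 c2@5, authorship 1...2.......
After op 3 (move_right): buffer="ehzbernoijql" (len 12), cursors c1@2 c2@6, authorship 1...2.......
After op 4 (insert('a')): buffer="ehazberanoijql" (len 14), cursors c1@3 c2@8, authorship 1.1..2.2......
After op 5 (insert('h')): buffer="ehahzberahnoijql" (len 16), cursors c1@4 c2@10, authorship 1.11..2.22......
After op 6 (move_right): buffer="ehahzberahnoijql" (len 16), cursors c1@5 c2@11, authorship 1.11..2.22......
After op 7 (move_right): buffer="ehahzberahnoijql" (len 16), cursors c1@6 c2@12, authorship 1.11..2.22......
After op 8 (insert('p')): buffer="ehahzbperahnopijql" (len 18), cursors c1@7 c2@14, authorship 1.11..12.22..2....
Authorship (.=original, N=cursor N): 1 . 1 1 . . 1 2 . 2 2 . . 2 . . . .
Index 14: author = original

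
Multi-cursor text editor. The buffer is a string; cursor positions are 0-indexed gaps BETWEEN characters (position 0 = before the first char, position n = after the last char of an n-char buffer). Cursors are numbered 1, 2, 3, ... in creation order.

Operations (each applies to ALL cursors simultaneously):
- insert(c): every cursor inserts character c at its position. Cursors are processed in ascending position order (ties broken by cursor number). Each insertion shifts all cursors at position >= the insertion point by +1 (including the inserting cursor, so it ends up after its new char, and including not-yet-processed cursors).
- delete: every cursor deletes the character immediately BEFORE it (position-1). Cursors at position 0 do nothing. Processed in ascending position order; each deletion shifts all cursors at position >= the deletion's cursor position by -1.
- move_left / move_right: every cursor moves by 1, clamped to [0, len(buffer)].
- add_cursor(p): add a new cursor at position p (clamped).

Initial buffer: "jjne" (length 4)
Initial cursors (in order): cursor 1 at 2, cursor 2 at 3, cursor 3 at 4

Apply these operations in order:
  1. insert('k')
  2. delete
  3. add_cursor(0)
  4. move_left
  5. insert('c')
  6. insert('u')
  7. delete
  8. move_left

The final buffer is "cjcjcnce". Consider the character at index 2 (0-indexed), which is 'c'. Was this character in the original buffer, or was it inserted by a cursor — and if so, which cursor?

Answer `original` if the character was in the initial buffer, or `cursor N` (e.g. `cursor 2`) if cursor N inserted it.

Answer: cursor 1

Derivation:
After op 1 (insert('k')): buffer="jjknkek" (len 7), cursors c1@3 c2@5 c3@7, authorship ..1.2.3
After op 2 (delete): buffer="jjne" (len 4), cursors c1@2 c2@3 c3@4, authorship ....
After op 3 (add_cursor(0)): buffer="jjne" (len 4), cursors c4@0 c1@2 c2@3 c3@4, authorship ....
After op 4 (move_left): buffer="jjne" (len 4), cursors c4@0 c1@1 c2@2 c3@3, authorship ....
After op 5 (insert('c')): buffer="cjcjcnce" (len 8), cursors c4@1 c1@3 c2@5 c3@7, authorship 4.1.2.3.
After op 6 (insert('u')): buffer="cujcujcuncue" (len 12), cursors c4@2 c1@5 c2@8 c3@11, authorship 44.11.22.33.
After op 7 (delete): buffer="cjcjcnce" (len 8), cursors c4@1 c1@3 c2@5 c3@7, authorship 4.1.2.3.
After op 8 (move_left): buffer="cjcjcnce" (len 8), cursors c4@0 c1@2 c2@4 c3@6, authorship 4.1.2.3.
Authorship (.=original, N=cursor N): 4 . 1 . 2 . 3 .
Index 2: author = 1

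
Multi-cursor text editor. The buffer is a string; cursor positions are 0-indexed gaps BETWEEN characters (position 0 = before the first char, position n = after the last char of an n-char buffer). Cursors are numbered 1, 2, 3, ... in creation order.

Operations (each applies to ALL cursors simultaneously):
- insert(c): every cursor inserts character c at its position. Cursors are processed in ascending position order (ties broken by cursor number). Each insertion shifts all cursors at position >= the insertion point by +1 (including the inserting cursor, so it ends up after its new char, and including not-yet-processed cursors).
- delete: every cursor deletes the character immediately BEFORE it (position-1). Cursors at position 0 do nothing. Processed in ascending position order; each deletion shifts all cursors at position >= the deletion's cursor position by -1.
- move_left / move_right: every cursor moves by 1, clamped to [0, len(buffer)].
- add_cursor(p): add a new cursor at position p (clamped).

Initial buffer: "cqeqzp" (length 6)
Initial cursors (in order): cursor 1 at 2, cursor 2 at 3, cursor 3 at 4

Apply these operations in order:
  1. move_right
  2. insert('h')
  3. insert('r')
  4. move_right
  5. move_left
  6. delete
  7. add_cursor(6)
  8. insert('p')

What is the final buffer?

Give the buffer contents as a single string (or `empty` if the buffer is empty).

Answer: cqehpqhppzhpp

Derivation:
After op 1 (move_right): buffer="cqeqzp" (len 6), cursors c1@3 c2@4 c3@5, authorship ......
After op 2 (insert('h')): buffer="cqehqhzhp" (len 9), cursors c1@4 c2@6 c3@8, authorship ...1.2.3.
After op 3 (insert('r')): buffer="cqehrqhrzhrp" (len 12), cursors c1@5 c2@8 c3@11, authorship ...11.22.33.
After op 4 (move_right): buffer="cqehrqhrzhrp" (len 12), cursors c1@6 c2@9 c3@12, authorship ...11.22.33.
After op 5 (move_left): buffer="cqehrqhrzhrp" (len 12), cursors c1@5 c2@8 c3@11, authorship ...11.22.33.
After op 6 (delete): buffer="cqehqhzhp" (len 9), cursors c1@4 c2@6 c3@8, authorship ...1.2.3.
After op 7 (add_cursor(6)): buffer="cqehqhzhp" (len 9), cursors c1@4 c2@6 c4@6 c3@8, authorship ...1.2.3.
After op 8 (insert('p')): buffer="cqehpqhppzhpp" (len 13), cursors c1@5 c2@9 c4@9 c3@12, authorship ...11.224.33.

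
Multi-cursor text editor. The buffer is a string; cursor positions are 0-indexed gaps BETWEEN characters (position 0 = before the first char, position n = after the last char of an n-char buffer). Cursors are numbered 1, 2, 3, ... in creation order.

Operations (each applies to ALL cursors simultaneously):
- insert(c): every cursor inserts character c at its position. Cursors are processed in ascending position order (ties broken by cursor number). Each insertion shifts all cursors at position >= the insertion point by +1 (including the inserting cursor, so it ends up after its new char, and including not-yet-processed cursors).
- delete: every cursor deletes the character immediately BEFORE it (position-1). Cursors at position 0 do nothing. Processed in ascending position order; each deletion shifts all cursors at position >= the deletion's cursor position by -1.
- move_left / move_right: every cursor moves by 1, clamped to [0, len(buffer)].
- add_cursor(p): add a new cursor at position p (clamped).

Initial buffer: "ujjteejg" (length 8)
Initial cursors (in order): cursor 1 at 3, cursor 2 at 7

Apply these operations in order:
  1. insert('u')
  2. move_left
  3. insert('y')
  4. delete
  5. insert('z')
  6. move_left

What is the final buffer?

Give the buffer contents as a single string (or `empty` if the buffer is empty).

After op 1 (insert('u')): buffer="ujjuteejug" (len 10), cursors c1@4 c2@9, authorship ...1....2.
After op 2 (move_left): buffer="ujjuteejug" (len 10), cursors c1@3 c2@8, authorship ...1....2.
After op 3 (insert('y')): buffer="ujjyuteejyug" (len 12), cursors c1@4 c2@10, authorship ...11....22.
After op 4 (delete): buffer="ujjuteejug" (len 10), cursors c1@3 c2@8, authorship ...1....2.
After op 5 (insert('z')): buffer="ujjzuteejzug" (len 12), cursors c1@4 c2@10, authorship ...11....22.
After op 6 (move_left): buffer="ujjzuteejzug" (len 12), cursors c1@3 c2@9, authorship ...11....22.

Answer: ujjzuteejzug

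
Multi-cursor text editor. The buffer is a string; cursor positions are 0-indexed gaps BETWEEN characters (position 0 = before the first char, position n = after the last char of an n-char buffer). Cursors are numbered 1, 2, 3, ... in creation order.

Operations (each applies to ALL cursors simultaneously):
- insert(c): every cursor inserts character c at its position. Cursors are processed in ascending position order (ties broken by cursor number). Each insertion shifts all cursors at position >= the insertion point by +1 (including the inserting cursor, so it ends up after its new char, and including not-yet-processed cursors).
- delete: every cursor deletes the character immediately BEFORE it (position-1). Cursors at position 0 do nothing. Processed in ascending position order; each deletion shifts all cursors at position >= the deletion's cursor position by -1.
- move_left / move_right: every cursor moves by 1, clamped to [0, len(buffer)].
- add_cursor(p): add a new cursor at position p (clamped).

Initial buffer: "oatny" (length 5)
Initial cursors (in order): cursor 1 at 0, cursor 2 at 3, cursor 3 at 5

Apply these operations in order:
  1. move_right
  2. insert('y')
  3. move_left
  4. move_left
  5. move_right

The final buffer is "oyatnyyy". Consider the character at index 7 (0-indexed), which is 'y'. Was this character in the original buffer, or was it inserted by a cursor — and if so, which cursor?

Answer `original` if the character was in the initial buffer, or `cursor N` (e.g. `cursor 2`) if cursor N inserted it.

After op 1 (move_right): buffer="oatny" (len 5), cursors c1@1 c2@4 c3@5, authorship .....
After op 2 (insert('y')): buffer="oyatnyyy" (len 8), cursors c1@2 c2@6 c3@8, authorship .1...2.3
After op 3 (move_left): buffer="oyatnyyy" (len 8), cursors c1@1 c2@5 c3@7, authorship .1...2.3
After op 4 (move_left): buffer="oyatnyyy" (len 8), cursors c1@0 c2@4 c3@6, authorship .1...2.3
After op 5 (move_right): buffer="oyatnyyy" (len 8), cursors c1@1 c2@5 c3@7, authorship .1...2.3
Authorship (.=original, N=cursor N): . 1 . . . 2 . 3
Index 7: author = 3

Answer: cursor 3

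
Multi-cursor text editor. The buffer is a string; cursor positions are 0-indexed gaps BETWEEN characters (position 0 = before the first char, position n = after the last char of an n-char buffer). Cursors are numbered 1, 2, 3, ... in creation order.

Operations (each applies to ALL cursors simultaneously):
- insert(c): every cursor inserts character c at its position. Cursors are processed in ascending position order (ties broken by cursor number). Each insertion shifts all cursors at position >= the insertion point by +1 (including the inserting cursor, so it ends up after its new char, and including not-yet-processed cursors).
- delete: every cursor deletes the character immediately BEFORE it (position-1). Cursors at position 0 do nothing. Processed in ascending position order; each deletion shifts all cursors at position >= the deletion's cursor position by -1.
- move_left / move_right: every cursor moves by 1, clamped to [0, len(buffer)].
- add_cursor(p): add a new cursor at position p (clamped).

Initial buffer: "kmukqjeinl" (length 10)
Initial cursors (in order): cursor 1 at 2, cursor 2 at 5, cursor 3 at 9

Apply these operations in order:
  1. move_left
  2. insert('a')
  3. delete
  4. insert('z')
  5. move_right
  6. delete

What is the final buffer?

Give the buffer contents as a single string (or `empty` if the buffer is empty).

Answer: kzukzjeizl

Derivation:
After op 1 (move_left): buffer="kmukqjeinl" (len 10), cursors c1@1 c2@4 c3@8, authorship ..........
After op 2 (insert('a')): buffer="kamukaqjeianl" (len 13), cursors c1@2 c2@6 c3@11, authorship .1...2....3..
After op 3 (delete): buffer="kmukqjeinl" (len 10), cursors c1@1 c2@4 c3@8, authorship ..........
After op 4 (insert('z')): buffer="kzmukzqjeiznl" (len 13), cursors c1@2 c2@6 c3@11, authorship .1...2....3..
After op 5 (move_right): buffer="kzmukzqjeiznl" (len 13), cursors c1@3 c2@7 c3@12, authorship .1...2....3..
After op 6 (delete): buffer="kzukzjeizl" (len 10), cursors c1@2 c2@5 c3@9, authorship .1..2...3.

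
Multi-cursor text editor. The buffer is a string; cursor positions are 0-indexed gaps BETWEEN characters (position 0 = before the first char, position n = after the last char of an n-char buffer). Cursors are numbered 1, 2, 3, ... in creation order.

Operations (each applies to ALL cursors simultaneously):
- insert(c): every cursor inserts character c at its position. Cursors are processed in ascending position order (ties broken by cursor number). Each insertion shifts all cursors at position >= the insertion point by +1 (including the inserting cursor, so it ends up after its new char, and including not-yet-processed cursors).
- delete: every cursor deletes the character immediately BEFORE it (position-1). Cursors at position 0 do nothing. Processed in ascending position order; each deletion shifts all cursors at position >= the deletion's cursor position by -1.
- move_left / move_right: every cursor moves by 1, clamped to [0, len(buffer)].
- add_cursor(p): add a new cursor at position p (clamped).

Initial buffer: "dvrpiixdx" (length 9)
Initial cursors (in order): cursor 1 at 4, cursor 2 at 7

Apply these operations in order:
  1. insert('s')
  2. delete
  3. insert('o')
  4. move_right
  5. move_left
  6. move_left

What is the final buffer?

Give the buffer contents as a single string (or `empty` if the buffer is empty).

Answer: dvrpoiixodx

Derivation:
After op 1 (insert('s')): buffer="dvrpsiixsdx" (len 11), cursors c1@5 c2@9, authorship ....1...2..
After op 2 (delete): buffer="dvrpiixdx" (len 9), cursors c1@4 c2@7, authorship .........
After op 3 (insert('o')): buffer="dvrpoiixodx" (len 11), cursors c1@5 c2@9, authorship ....1...2..
After op 4 (move_right): buffer="dvrpoiixodx" (len 11), cursors c1@6 c2@10, authorship ....1...2..
After op 5 (move_left): buffer="dvrpoiixodx" (len 11), cursors c1@5 c2@9, authorship ....1...2..
After op 6 (move_left): buffer="dvrpoiixodx" (len 11), cursors c1@4 c2@8, authorship ....1...2..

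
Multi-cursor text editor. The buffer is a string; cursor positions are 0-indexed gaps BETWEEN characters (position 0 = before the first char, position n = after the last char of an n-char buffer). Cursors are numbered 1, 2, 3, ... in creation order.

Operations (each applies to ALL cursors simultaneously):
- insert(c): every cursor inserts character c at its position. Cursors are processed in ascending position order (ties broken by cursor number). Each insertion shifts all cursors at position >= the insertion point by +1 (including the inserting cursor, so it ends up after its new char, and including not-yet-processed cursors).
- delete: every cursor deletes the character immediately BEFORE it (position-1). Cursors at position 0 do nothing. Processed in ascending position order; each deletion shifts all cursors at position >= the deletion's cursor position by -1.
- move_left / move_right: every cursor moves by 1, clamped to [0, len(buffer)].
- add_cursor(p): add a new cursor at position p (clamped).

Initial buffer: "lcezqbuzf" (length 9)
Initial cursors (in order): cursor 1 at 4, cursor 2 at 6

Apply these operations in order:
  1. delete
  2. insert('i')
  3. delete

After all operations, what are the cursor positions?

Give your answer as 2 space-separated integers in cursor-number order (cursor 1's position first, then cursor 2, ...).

After op 1 (delete): buffer="lcequzf" (len 7), cursors c1@3 c2@4, authorship .......
After op 2 (insert('i')): buffer="lceiqiuzf" (len 9), cursors c1@4 c2@6, authorship ...1.2...
After op 3 (delete): buffer="lcequzf" (len 7), cursors c1@3 c2@4, authorship .......

Answer: 3 4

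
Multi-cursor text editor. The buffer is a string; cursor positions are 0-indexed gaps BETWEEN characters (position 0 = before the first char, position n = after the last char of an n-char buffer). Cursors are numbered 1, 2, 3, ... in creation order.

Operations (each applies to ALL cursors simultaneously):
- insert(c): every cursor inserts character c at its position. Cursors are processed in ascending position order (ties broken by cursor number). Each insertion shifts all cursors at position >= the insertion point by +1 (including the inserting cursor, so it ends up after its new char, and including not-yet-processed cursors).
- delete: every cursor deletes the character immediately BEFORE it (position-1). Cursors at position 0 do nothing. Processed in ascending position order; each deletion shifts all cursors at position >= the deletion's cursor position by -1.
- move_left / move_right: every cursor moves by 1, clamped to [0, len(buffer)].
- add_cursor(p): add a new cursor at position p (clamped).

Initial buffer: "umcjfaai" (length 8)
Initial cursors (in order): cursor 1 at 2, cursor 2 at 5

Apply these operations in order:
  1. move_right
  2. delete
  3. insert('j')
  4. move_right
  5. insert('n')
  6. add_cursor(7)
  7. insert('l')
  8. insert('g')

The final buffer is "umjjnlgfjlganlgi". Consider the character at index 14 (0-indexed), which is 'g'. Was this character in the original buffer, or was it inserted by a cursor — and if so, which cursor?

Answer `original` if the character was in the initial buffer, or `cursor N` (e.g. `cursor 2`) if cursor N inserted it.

After op 1 (move_right): buffer="umcjfaai" (len 8), cursors c1@3 c2@6, authorship ........
After op 2 (delete): buffer="umjfai" (len 6), cursors c1@2 c2@4, authorship ......
After op 3 (insert('j')): buffer="umjjfjai" (len 8), cursors c1@3 c2@6, authorship ..1..2..
After op 4 (move_right): buffer="umjjfjai" (len 8), cursors c1@4 c2@7, authorship ..1..2..
After op 5 (insert('n')): buffer="umjjnfjani" (len 10), cursors c1@5 c2@9, authorship ..1.1.2.2.
After op 6 (add_cursor(7)): buffer="umjjnfjani" (len 10), cursors c1@5 c3@7 c2@9, authorship ..1.1.2.2.
After op 7 (insert('l')): buffer="umjjnlfjlanli" (len 13), cursors c1@6 c3@9 c2@12, authorship ..1.11.23.22.
After op 8 (insert('g')): buffer="umjjnlgfjlganlgi" (len 16), cursors c1@7 c3@11 c2@15, authorship ..1.111.233.222.
Authorship (.=original, N=cursor N): . . 1 . 1 1 1 . 2 3 3 . 2 2 2 .
Index 14: author = 2

Answer: cursor 2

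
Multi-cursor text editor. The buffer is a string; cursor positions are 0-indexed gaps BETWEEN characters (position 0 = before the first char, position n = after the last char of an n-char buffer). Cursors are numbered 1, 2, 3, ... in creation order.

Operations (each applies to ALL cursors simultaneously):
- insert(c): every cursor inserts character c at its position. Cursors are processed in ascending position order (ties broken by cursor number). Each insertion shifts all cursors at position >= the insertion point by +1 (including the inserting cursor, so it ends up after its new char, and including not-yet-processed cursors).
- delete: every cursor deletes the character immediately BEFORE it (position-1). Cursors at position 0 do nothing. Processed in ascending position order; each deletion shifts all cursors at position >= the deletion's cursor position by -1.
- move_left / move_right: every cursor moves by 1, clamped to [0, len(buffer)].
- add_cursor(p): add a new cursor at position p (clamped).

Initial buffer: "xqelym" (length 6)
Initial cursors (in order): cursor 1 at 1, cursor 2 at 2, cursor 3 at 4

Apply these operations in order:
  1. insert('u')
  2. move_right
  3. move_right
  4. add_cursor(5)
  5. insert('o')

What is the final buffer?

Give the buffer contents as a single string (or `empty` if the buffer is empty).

Answer: xuquoeolouymo

Derivation:
After op 1 (insert('u')): buffer="xuqueluym" (len 9), cursors c1@2 c2@4 c3@7, authorship .1.2..3..
After op 2 (move_right): buffer="xuqueluym" (len 9), cursors c1@3 c2@5 c3@8, authorship .1.2..3..
After op 3 (move_right): buffer="xuqueluym" (len 9), cursors c1@4 c2@6 c3@9, authorship .1.2..3..
After op 4 (add_cursor(5)): buffer="xuqueluym" (len 9), cursors c1@4 c4@5 c2@6 c3@9, authorship .1.2..3..
After op 5 (insert('o')): buffer="xuquoeolouymo" (len 13), cursors c1@5 c4@7 c2@9 c3@13, authorship .1.21.4.23..3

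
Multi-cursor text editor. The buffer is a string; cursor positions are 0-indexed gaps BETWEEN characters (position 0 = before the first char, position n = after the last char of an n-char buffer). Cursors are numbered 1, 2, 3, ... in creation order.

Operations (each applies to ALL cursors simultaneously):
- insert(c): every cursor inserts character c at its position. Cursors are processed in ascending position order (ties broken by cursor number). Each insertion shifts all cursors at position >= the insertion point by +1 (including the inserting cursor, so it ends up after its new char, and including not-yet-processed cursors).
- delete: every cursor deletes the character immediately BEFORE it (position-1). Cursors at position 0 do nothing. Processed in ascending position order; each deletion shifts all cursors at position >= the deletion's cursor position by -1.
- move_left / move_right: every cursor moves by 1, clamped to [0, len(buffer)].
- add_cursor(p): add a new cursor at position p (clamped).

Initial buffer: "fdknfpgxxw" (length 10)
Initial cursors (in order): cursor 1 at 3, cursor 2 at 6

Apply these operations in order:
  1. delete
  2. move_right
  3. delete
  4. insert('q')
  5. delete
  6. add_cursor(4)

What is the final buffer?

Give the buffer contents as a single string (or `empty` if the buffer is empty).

Answer: fdfxxw

Derivation:
After op 1 (delete): buffer="fdnfgxxw" (len 8), cursors c1@2 c2@4, authorship ........
After op 2 (move_right): buffer="fdnfgxxw" (len 8), cursors c1@3 c2@5, authorship ........
After op 3 (delete): buffer="fdfxxw" (len 6), cursors c1@2 c2@3, authorship ......
After op 4 (insert('q')): buffer="fdqfqxxw" (len 8), cursors c1@3 c2@5, authorship ..1.2...
After op 5 (delete): buffer="fdfxxw" (len 6), cursors c1@2 c2@3, authorship ......
After op 6 (add_cursor(4)): buffer="fdfxxw" (len 6), cursors c1@2 c2@3 c3@4, authorship ......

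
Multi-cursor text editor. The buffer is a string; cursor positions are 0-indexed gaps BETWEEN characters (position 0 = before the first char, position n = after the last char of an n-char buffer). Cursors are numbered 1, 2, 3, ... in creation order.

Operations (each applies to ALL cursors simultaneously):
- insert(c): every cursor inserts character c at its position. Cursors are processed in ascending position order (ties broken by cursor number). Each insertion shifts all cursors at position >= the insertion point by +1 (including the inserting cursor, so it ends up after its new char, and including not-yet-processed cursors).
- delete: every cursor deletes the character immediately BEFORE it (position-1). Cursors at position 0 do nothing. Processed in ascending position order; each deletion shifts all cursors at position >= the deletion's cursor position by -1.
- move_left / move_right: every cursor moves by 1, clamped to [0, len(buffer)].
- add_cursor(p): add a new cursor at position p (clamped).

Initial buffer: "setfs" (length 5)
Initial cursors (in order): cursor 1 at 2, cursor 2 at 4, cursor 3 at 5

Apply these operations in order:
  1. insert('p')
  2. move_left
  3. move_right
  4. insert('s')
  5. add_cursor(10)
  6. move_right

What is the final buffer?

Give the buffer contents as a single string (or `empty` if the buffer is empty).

After op 1 (insert('p')): buffer="septfpsp" (len 8), cursors c1@3 c2@6 c3@8, authorship ..1..2.3
After op 2 (move_left): buffer="septfpsp" (len 8), cursors c1@2 c2@5 c3@7, authorship ..1..2.3
After op 3 (move_right): buffer="septfpsp" (len 8), cursors c1@3 c2@6 c3@8, authorship ..1..2.3
After op 4 (insert('s')): buffer="sepstfpssps" (len 11), cursors c1@4 c2@8 c3@11, authorship ..11..22.33
After op 5 (add_cursor(10)): buffer="sepstfpssps" (len 11), cursors c1@4 c2@8 c4@10 c3@11, authorship ..11..22.33
After op 6 (move_right): buffer="sepstfpssps" (len 11), cursors c1@5 c2@9 c3@11 c4@11, authorship ..11..22.33

Answer: sepstfpssps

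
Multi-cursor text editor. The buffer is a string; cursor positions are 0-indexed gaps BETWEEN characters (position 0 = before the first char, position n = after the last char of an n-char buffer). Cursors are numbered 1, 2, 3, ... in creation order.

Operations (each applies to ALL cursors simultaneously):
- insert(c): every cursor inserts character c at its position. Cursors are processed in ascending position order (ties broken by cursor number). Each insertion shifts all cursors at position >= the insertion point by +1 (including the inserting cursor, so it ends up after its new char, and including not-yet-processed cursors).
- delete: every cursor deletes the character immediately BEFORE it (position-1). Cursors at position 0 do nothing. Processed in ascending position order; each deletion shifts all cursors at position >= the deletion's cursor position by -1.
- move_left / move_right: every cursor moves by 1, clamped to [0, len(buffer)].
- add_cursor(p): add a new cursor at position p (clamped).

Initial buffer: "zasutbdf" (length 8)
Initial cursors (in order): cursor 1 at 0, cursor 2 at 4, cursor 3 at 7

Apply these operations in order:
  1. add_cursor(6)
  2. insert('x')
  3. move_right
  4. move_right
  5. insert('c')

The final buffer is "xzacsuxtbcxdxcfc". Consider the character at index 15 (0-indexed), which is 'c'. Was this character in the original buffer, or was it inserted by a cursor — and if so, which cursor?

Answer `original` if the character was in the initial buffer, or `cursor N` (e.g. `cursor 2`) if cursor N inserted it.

After op 1 (add_cursor(6)): buffer="zasutbdf" (len 8), cursors c1@0 c2@4 c4@6 c3@7, authorship ........
After op 2 (insert('x')): buffer="xzasuxtbxdxf" (len 12), cursors c1@1 c2@6 c4@9 c3@11, authorship 1....2..4.3.
After op 3 (move_right): buffer="xzasuxtbxdxf" (len 12), cursors c1@2 c2@7 c4@10 c3@12, authorship 1....2..4.3.
After op 4 (move_right): buffer="xzasuxtbxdxf" (len 12), cursors c1@3 c2@8 c4@11 c3@12, authorship 1....2..4.3.
After op 5 (insert('c')): buffer="xzacsuxtbcxdxcfc" (len 16), cursors c1@4 c2@10 c4@14 c3@16, authorship 1..1..2..24.34.3
Authorship (.=original, N=cursor N): 1 . . 1 . . 2 . . 2 4 . 3 4 . 3
Index 15: author = 3

Answer: cursor 3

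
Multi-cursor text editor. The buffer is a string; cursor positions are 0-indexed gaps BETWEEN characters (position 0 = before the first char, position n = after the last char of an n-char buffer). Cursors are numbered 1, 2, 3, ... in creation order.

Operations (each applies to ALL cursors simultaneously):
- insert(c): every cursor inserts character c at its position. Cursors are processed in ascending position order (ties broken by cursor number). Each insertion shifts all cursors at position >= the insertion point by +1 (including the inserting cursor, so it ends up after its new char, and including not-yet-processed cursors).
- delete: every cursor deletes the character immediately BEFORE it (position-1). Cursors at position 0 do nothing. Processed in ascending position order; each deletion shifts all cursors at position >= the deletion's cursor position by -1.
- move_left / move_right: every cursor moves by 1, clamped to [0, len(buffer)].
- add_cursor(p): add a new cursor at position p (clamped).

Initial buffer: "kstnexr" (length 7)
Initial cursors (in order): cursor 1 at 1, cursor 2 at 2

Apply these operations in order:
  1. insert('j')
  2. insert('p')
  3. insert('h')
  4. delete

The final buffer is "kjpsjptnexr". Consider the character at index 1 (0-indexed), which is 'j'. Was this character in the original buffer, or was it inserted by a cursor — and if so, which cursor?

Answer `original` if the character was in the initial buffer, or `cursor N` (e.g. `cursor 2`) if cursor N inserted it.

Answer: cursor 1

Derivation:
After op 1 (insert('j')): buffer="kjsjtnexr" (len 9), cursors c1@2 c2@4, authorship .1.2.....
After op 2 (insert('p')): buffer="kjpsjptnexr" (len 11), cursors c1@3 c2@6, authorship .11.22.....
After op 3 (insert('h')): buffer="kjphsjphtnexr" (len 13), cursors c1@4 c2@8, authorship .111.222.....
After op 4 (delete): buffer="kjpsjptnexr" (len 11), cursors c1@3 c2@6, authorship .11.22.....
Authorship (.=original, N=cursor N): . 1 1 . 2 2 . . . . .
Index 1: author = 1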